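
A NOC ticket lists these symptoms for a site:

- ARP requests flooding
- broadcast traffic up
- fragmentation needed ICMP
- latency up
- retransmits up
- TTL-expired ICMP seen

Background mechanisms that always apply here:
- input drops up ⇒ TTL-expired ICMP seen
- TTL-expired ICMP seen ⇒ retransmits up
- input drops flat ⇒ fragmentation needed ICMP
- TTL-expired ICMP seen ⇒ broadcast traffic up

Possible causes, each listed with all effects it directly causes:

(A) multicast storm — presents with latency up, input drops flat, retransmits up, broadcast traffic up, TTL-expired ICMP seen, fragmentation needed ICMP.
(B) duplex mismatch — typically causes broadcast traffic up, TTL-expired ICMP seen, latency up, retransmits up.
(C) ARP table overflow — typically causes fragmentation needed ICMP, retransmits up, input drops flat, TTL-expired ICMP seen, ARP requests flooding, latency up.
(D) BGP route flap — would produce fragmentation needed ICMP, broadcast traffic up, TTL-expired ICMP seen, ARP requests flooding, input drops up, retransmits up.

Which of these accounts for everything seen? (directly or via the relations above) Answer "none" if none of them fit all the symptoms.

Testing each hypothesis:
(A) multicast storm — does not account for ARP requests flooding
(B) duplex mismatch — ARP requests flooding NO; broadcast traffic up yes; fragmentation needed ICMP NO; latency up yes; retransmits up yes; TTL-expired ICMP seen yes
(C) ARP table overflow — ARP requests flooding yes; broadcast traffic up yes (by TTL-expired ICMP seen → broadcast traffic up); fragmentation needed ICMP yes; latency up yes; retransmits up yes; TTL-expired ICMP seen yes
(D) BGP route flap — ARP requests flooding yes; broadcast traffic up yes; fragmentation needed ICMP yes; latency up NO; retransmits up yes; TTL-expired ICMP seen yes
Only (C) is consistent with every observation.

C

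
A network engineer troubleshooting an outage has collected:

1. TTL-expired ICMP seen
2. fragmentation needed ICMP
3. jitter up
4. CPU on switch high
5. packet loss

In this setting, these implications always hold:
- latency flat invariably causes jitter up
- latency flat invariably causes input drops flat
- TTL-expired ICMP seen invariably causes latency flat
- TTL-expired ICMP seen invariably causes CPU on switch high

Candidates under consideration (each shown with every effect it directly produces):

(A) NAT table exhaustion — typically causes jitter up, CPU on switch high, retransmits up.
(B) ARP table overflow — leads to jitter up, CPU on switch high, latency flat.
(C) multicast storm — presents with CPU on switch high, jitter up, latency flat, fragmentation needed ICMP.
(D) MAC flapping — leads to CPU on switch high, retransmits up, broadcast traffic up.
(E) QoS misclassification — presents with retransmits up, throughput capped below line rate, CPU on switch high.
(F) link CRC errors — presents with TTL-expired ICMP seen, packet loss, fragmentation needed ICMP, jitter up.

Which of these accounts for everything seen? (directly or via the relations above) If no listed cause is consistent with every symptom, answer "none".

F

For each candidate, compare predicted effects to what was observed:
(A) NAT table exhaustion — TTL-expired ICMP seen -; fragmentation needed ICMP -; jitter up +; CPU on switch high +; packet loss -
(B) ARP table overflow — TTL-expired ICMP seen -; fragmentation needed ICMP -; jitter up +; CPU on switch high +; packet loss -
(C) multicast storm — TTL-expired ICMP seen -; fragmentation needed ICMP +; jitter up +; CPU on switch high +; packet loss -
(D) MAC flapping — does not account for TTL-expired ICMP seen, fragmentation needed ICMP, jitter up, packet loss
(E) QoS misclassification — TTL-expired ICMP seen -; fragmentation needed ICMP -; jitter up -; CPU on switch high +; packet loss -
(F) link CRC errors — accounts for every observation (CPU on switch high via TTL-expired ICMP seen → CPU on switch high)
Only (F) is consistent with every observation.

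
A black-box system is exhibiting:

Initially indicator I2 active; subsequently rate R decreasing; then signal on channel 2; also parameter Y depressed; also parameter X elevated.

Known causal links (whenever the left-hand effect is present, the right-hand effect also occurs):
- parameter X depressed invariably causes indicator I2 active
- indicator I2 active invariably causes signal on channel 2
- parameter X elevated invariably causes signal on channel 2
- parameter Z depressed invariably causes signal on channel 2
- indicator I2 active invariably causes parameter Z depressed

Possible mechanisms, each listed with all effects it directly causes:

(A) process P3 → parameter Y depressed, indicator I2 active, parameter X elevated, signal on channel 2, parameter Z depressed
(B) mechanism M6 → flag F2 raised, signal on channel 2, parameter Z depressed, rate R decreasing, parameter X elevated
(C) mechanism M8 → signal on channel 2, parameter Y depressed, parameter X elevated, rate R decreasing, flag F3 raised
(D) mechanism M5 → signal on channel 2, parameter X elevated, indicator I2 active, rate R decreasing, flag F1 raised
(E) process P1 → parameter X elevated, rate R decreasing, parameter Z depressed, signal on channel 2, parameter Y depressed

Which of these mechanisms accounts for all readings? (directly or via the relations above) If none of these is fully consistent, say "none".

For each candidate, compare predicted effects to what was observed:
(A) process P3 — indicator I2 active ✓; rate R decreasing ✗; signal on channel 2 ✓; parameter Y depressed ✓; parameter X elevated ✓
(B) mechanism M6 — indicator I2 active ✗; rate R decreasing ✓; signal on channel 2 ✓; parameter Y depressed ✗; parameter X elevated ✓
(C) mechanism M8 — indicator I2 active ✗; rate R decreasing ✓; signal on channel 2 ✓; parameter Y depressed ✓; parameter X elevated ✓
(D) mechanism M5 — does not account for parameter Y depressed
(E) process P1 — indicator I2 active ✗; rate R decreasing ✓; signal on channel 2 ✓; parameter Y depressed ✓; parameter X elevated ✓
None of the listed candidates fits everything.

none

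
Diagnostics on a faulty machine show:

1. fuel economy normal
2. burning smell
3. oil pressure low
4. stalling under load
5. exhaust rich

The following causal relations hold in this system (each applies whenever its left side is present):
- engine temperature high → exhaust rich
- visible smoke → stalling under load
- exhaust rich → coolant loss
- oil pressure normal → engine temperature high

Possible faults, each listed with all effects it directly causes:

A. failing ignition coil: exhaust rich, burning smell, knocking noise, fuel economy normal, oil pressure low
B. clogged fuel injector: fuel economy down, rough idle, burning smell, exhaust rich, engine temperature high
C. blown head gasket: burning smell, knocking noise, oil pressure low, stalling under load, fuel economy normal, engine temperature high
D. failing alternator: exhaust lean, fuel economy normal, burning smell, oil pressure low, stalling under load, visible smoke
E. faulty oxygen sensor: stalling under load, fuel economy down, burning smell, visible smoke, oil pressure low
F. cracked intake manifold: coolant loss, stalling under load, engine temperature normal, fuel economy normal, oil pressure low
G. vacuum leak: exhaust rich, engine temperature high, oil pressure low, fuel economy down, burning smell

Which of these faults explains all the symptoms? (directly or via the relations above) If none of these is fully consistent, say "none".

For each candidate, compare predicted effects to what was observed:
(A) failing ignition coil — fuel economy normal yes; burning smell yes; oil pressure low yes; stalling under load NO; exhaust rich yes
(B) clogged fuel injector — fuel economy normal NO; burning smell yes; oil pressure low NO; stalling under load NO; exhaust rich yes
(C) blown head gasket — accounts for every observation (exhaust rich through engine temperature high → exhaust rich)
(D) failing alternator — fuel economy normal yes; burning smell yes; oil pressure low yes; stalling under load yes; exhaust rich NO
(E) faulty oxygen sensor — fuel economy normal NO; burning smell yes; oil pressure low yes; stalling under load yes; exhaust rich NO
(F) cracked intake manifold — fuel economy normal yes; burning smell NO; oil pressure low yes; stalling under load yes; exhaust rich NO
(G) vacuum leak — fails on fuel economy normal, stalling under load (predicts fuel economy down, not fuel economy normal)
(C) alone accounts for all the evidence.

C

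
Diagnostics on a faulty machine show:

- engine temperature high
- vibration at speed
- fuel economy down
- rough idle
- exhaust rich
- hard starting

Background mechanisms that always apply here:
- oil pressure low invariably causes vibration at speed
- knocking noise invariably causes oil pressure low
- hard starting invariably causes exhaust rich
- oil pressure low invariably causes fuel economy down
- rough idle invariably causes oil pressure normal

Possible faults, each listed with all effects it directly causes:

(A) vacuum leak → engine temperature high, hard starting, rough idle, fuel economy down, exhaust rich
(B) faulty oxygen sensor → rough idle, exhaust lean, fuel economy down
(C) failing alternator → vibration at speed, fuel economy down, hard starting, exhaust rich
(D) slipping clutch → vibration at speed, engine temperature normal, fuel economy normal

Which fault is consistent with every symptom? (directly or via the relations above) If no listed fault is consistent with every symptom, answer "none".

For each candidate, compare predicted effects to what was observed:
(A) vacuum leak — does not account for vibration at speed
(B) faulty oxygen sensor — fails on engine temperature high, vibration at speed, exhaust rich, hard starting (predicts exhaust lean, not exhaust rich)
(C) failing alternator — does not account for engine temperature high, rough idle
(D) slipping clutch — fails on engine temperature high, fuel economy down, rough idle, exhaust rich, hard starting (predicts engine temperature normal, not engine temperature high; predicts fuel economy normal, not fuel economy down)
Every candidate fails on at least one observation.

none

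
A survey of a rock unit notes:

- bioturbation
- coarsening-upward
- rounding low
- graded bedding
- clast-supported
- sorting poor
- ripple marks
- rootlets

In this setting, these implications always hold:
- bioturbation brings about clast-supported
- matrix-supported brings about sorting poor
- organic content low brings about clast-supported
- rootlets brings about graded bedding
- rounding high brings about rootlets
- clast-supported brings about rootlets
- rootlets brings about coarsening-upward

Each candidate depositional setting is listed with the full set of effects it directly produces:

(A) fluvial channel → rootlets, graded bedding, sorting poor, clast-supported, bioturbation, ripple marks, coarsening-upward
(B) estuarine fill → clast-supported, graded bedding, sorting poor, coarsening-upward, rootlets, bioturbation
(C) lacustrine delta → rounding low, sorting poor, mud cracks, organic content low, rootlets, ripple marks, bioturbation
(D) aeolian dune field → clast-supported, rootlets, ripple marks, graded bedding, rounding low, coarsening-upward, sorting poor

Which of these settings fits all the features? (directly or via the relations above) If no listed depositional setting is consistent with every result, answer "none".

C

Testing each hypothesis:
(A) fluvial channel — bioturbation yes; coarsening-upward yes; rounding low NO; graded bedding yes; clast-supported yes; sorting poor yes; ripple marks yes; rootlets yes
(B) estuarine fill — does not account for rounding low, ripple marks
(C) lacustrine delta — accounts for every observation (coarsening-upward via rootlets → coarsening-upward)
(D) aeolian dune field — bioturbation NO; coarsening-upward yes; rounding low yes; graded bedding yes; clast-supported yes; sorting poor yes; ripple marks yes; rootlets yes
(C) alone accounts for all the evidence.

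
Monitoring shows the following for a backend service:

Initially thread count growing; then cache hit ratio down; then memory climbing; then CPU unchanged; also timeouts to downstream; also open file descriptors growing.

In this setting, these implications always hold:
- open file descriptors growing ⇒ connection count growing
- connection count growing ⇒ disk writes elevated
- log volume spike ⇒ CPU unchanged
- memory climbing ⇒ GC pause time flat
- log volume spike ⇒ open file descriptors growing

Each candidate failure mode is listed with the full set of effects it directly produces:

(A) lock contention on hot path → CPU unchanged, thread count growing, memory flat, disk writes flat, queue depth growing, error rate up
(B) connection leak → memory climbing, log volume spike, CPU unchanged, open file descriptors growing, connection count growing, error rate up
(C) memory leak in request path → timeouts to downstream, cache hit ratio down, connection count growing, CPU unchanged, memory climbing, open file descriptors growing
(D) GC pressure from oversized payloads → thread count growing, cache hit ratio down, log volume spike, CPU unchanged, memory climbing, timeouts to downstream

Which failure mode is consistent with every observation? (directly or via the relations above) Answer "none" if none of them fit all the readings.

Per-candidate check:
(A) lock contention on hot path — thread count growing match; cache hit ratio down miss; memory climbing miss; CPU unchanged match; timeouts to downstream miss; open file descriptors growing miss
(B) connection leak — thread count growing miss; cache hit ratio down miss; memory climbing match; CPU unchanged match; timeouts to downstream miss; open file descriptors growing match
(C) memory leak in request path — thread count growing miss; cache hit ratio down match; memory climbing match; CPU unchanged match; timeouts to downstream match; open file descriptors growing match
(D) GC pressure from oversized payloads — thread count growing match; cache hit ratio down match; memory climbing match; CPU unchanged match; timeouts to downstream match; open file descriptors growing match (through log volume spike → open file descriptors growing)
(D) alone accounts for all the evidence.

D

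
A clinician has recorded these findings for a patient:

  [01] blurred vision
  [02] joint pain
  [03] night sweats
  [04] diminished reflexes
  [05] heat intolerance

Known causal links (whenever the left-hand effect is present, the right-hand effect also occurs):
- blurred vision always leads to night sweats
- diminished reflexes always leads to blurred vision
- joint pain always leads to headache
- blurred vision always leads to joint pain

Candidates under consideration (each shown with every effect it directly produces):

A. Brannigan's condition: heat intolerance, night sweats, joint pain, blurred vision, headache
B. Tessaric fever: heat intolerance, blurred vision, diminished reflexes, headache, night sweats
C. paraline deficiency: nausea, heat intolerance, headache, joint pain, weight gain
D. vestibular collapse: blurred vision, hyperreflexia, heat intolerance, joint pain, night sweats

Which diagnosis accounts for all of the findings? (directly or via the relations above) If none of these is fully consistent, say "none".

Testing each hypothesis:
(A) Brannigan's condition — blurred vision ✓; joint pain ✓; night sweats ✓; diminished reflexes ✗; heat intolerance ✓
(B) Tessaric fever — blurred vision ✓; joint pain ✓ (through blurred vision → joint pain); night sweats ✓; diminished reflexes ✓; heat intolerance ✓
(C) paraline deficiency — does not account for blurred vision, night sweats, diminished reflexes
(D) vestibular collapse — fails on diminished reflexes (predicts hyperreflexia, not diminished reflexes)
Only (B) is consistent with every observation.

B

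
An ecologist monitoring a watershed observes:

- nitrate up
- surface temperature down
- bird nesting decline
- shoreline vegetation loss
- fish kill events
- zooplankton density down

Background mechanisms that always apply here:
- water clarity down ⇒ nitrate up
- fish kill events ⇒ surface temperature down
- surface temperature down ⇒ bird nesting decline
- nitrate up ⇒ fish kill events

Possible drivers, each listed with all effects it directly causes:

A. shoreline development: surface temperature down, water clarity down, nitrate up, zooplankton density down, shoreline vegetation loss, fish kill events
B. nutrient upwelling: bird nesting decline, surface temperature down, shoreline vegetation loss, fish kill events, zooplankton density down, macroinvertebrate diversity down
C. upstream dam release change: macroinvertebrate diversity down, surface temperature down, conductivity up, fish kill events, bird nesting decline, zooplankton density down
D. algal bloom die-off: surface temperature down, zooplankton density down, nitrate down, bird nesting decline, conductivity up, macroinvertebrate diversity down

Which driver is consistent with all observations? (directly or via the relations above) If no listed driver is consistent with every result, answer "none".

A

Testing each hypothesis:
(A) shoreline development — nitrate up +; surface temperature down +; bird nesting decline + (through surface temperature down → bird nesting decline); shoreline vegetation loss +; fish kill events +; zooplankton density down +
(B) nutrient upwelling — does not account for nitrate up
(C) upstream dam release change — nitrate up -; surface temperature down +; bird nesting decline +; shoreline vegetation loss -; fish kill events +; zooplankton density down +
(D) algal bloom die-off — nitrate up -; surface temperature down +; bird nesting decline +; shoreline vegetation loss -; fish kill events -; zooplankton density down +
Only (A) is consistent with every observation.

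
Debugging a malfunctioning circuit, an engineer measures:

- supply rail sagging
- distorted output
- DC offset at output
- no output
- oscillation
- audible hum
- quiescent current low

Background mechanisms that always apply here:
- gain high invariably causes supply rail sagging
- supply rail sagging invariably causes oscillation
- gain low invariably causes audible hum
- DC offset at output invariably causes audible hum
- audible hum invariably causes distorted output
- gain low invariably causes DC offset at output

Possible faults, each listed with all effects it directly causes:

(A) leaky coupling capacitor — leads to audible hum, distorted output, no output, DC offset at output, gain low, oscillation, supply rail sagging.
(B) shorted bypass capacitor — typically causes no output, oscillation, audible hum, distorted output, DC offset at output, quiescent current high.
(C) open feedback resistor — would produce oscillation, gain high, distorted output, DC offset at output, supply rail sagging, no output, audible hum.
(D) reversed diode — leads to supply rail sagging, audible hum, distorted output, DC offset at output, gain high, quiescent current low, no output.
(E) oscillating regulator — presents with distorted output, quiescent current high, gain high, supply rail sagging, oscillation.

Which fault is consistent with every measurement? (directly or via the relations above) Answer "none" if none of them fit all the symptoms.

Per-candidate check:
(A) leaky coupling capacitor — supply rail sagging match; distorted output match; DC offset at output match; no output match; oscillation match; audible hum match; quiescent current low miss
(B) shorted bypass capacitor — fails on supply rail sagging, quiescent current low (predicts quiescent current high, not quiescent current low)
(C) open feedback resistor — supply rail sagging match; distorted output match; DC offset at output match; no output match; oscillation match; audible hum match; quiescent current low miss
(D) reversed diode — accounts for every observation (oscillation through supply rail sagging → oscillation)
(E) oscillating regulator — supply rail sagging match; distorted output match; DC offset at output miss; no output miss; oscillation match; audible hum miss; quiescent current low miss
(D) is the only candidate with no mismatches.

D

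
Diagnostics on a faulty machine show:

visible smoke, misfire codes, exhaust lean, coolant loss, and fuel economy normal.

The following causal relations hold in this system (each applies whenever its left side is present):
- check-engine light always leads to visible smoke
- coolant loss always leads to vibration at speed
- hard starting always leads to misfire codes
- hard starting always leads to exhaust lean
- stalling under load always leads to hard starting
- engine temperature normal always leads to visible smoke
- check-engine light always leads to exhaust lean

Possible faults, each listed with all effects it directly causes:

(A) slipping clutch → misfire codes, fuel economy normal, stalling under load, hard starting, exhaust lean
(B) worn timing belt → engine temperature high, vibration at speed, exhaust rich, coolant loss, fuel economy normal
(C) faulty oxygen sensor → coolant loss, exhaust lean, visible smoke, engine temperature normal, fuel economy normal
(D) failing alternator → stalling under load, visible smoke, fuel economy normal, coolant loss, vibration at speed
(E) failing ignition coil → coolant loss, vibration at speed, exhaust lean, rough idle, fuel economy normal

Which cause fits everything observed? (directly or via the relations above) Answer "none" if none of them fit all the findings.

Checking each candidate against the observations:
(A) slipping clutch — does not account for visible smoke, coolant loss
(B) worn timing belt — visible smoke -; misfire codes -; exhaust lean -; coolant loss +; fuel economy normal +
(C) faulty oxygen sensor — visible smoke +; misfire codes -; exhaust lean +; coolant loss +; fuel economy normal +
(D) failing alternator — accounts for every observation (misfire codes via stalling under load → hard starting → misfire codes)
(E) failing ignition coil — visible smoke -; misfire codes -; exhaust lean +; coolant loss +; fuel economy normal +
Only (D) is consistent with every observation.

D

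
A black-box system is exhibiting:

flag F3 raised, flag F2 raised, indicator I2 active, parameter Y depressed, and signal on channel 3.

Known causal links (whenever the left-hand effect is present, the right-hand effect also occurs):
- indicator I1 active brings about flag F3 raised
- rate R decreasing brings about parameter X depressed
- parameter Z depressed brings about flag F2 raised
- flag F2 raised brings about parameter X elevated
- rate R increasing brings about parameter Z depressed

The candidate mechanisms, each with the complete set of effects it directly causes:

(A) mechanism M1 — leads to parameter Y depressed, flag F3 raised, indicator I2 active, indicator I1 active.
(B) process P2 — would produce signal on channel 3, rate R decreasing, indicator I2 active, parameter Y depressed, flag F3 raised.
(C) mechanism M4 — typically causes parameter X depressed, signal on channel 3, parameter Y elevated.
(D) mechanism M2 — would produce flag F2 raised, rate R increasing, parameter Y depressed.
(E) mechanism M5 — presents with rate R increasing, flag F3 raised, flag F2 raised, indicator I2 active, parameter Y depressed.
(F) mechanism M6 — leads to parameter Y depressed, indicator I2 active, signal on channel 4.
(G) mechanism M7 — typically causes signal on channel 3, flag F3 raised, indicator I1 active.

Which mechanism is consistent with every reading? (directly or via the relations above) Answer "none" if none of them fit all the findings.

none

For each candidate, compare predicted effects to what was observed:
(A) mechanism M1 — flag F3 raised match; flag F2 raised miss; indicator I2 active match; parameter Y depressed match; signal on channel 3 miss
(B) process P2 — does not account for flag F2 raised
(C) mechanism M4 — flag F3 raised miss; flag F2 raised miss; indicator I2 active miss; parameter Y depressed miss; signal on channel 3 match
(D) mechanism M2 — flag F3 raised miss; flag F2 raised match; indicator I2 active miss; parameter Y depressed match; signal on channel 3 miss
(E) mechanism M5 — flag F3 raised match; flag F2 raised match; indicator I2 active match; parameter Y depressed match; signal on channel 3 miss
(F) mechanism M6 — does not account for flag F3 raised, flag F2 raised, signal on channel 3
(G) mechanism M7 — flag F3 raised match; flag F2 raised miss; indicator I2 active miss; parameter Y depressed miss; signal on channel 3 match
No candidate is consistent with all observations.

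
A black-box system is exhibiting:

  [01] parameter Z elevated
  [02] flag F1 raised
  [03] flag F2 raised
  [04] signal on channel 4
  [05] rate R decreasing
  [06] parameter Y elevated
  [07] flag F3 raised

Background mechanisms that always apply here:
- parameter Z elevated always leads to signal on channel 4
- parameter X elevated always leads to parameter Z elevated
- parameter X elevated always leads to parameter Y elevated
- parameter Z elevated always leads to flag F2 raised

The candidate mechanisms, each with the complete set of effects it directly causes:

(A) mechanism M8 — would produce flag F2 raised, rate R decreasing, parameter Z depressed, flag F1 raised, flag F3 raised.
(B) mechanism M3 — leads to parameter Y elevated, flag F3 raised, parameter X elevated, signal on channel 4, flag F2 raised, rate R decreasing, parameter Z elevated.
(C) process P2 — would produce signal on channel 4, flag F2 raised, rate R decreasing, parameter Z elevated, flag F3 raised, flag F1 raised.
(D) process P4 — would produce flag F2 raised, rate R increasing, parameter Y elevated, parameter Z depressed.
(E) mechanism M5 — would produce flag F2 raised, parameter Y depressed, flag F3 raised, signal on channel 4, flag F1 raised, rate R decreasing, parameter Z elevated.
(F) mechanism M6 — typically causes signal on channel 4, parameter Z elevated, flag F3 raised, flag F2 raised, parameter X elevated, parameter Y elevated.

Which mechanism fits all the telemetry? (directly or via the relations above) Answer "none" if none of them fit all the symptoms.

none

Checking each candidate against the observations:
(A) mechanism M8 — parameter Z elevated NO; flag F1 raised yes; flag F2 raised yes; signal on channel 4 NO; rate R decreasing yes; parameter Y elevated NO; flag F3 raised yes
(B) mechanism M3 — does not account for flag F1 raised
(C) process P2 — does not account for parameter Y elevated
(D) process P4 — parameter Z elevated NO; flag F1 raised NO; flag F2 raised yes; signal on channel 4 NO; rate R decreasing NO; parameter Y elevated yes; flag F3 raised NO
(E) mechanism M5 — fails on parameter Y elevated (predicts parameter Y depressed, not parameter Y elevated)
(F) mechanism M6 — does not account for flag F1 raised, rate R decreasing
None of the listed candidates fits everything.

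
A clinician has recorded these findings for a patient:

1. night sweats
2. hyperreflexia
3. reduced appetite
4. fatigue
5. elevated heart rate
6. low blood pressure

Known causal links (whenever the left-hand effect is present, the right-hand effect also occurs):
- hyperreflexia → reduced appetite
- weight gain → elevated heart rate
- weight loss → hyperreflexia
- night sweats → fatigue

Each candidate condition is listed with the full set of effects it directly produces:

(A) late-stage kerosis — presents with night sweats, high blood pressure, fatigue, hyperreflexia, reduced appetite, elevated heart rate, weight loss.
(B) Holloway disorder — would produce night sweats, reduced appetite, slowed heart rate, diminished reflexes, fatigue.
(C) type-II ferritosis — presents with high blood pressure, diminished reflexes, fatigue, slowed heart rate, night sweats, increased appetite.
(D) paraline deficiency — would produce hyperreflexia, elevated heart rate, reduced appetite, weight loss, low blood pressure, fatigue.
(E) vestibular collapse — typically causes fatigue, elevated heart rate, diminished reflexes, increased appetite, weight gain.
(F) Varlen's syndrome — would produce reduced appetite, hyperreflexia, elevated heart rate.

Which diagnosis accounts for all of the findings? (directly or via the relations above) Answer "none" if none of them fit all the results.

none

Per-candidate check:
(A) late-stage kerosis — night sweats ✓; hyperreflexia ✓; reduced appetite ✓; fatigue ✓; elevated heart rate ✓; low blood pressure ✗
(B) Holloway disorder — night sweats ✓; hyperreflexia ✗; reduced appetite ✓; fatigue ✓; elevated heart rate ✗; low blood pressure ✗
(C) type-II ferritosis — night sweats ✓; hyperreflexia ✗; reduced appetite ✗; fatigue ✓; elevated heart rate ✗; low blood pressure ✗
(D) paraline deficiency — night sweats ✗; hyperreflexia ✓; reduced appetite ✓; fatigue ✓; elevated heart rate ✓; low blood pressure ✓
(E) vestibular collapse — night sweats ✗; hyperreflexia ✗; reduced appetite ✗; fatigue ✓; elevated heart rate ✓; low blood pressure ✗
(F) Varlen's syndrome — night sweats ✗; hyperreflexia ✓; reduced appetite ✓; fatigue ✗; elevated heart rate ✓; low blood pressure ✗
None of the listed candidates fits everything.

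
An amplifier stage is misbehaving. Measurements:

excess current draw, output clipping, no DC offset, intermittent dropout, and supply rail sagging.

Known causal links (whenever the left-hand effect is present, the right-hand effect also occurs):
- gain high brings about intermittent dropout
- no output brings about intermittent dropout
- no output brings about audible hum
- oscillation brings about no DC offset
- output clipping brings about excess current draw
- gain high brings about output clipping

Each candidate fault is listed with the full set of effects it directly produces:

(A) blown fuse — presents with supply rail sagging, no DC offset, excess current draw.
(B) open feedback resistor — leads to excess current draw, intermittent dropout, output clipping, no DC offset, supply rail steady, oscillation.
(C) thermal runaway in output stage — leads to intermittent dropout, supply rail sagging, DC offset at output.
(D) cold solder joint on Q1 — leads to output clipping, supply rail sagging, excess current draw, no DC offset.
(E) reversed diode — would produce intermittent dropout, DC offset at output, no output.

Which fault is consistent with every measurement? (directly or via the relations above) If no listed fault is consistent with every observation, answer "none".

none

For each candidate, compare predicted effects to what was observed:
(A) blown fuse — does not account for output clipping, intermittent dropout
(B) open feedback resistor — excess current draw match; output clipping match; no DC offset match; intermittent dropout match; supply rail sagging miss
(C) thermal runaway in output stage — fails on excess current draw, output clipping, no DC offset (predicts DC offset at output, not no DC offset)
(D) cold solder joint on Q1 — excess current draw match; output clipping match; no DC offset match; intermittent dropout miss; supply rail sagging match
(E) reversed diode — excess current draw miss; output clipping miss; no DC offset miss; intermittent dropout match; supply rail sagging miss
None of the listed candidates fits everything.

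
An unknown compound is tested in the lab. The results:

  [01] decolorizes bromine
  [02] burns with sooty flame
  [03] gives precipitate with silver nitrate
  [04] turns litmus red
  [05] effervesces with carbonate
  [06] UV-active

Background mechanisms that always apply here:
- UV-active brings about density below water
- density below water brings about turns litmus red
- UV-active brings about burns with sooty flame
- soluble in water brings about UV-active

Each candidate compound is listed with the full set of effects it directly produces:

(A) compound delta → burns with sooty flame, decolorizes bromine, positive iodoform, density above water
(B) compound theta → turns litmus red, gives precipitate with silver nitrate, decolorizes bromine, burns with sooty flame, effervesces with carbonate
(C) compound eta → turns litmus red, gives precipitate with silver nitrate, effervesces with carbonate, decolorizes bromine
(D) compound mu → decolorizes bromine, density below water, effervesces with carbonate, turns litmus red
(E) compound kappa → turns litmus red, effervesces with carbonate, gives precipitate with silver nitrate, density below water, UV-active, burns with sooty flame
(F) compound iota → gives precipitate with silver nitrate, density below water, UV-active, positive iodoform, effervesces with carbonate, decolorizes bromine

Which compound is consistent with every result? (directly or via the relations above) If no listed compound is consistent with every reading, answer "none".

F

For each candidate, compare predicted effects to what was observed:
(A) compound delta — does not account for gives precipitate with silver nitrate, turns litmus red, effervesces with carbonate, UV-active
(B) compound theta — decolorizes bromine match; burns with sooty flame match; gives precipitate with silver nitrate match; turns litmus red match; effervesces with carbonate match; UV-active miss
(C) compound eta — does not account for burns with sooty flame, UV-active
(D) compound mu — decolorizes bromine match; burns with sooty flame miss; gives precipitate with silver nitrate miss; turns litmus red match; effervesces with carbonate match; UV-active miss
(E) compound kappa — decolorizes bromine miss; burns with sooty flame match; gives precipitate with silver nitrate match; turns litmus red match; effervesces with carbonate match; UV-active match
(F) compound iota — decolorizes bromine match; burns with sooty flame match (by UV-active → burns with sooty flame); gives precipitate with silver nitrate match; turns litmus red match (by density below water → turns litmus red); effervesces with carbonate match; UV-active match
(F) alone accounts for all the evidence.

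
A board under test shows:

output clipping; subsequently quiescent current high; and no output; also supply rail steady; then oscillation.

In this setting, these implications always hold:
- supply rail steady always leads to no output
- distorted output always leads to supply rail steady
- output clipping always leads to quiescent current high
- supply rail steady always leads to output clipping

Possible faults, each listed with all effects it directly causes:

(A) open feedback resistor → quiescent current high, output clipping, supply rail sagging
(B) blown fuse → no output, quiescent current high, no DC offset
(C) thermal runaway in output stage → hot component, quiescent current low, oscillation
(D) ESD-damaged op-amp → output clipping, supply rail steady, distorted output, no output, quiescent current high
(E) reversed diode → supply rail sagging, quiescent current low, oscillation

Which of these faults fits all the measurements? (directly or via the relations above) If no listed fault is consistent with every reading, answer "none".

none

Testing each hypothesis:
(A) open feedback resistor — output clipping match; quiescent current high match; no output miss; supply rail steady miss; oscillation miss
(B) blown fuse — does not account for output clipping, supply rail steady, oscillation
(C) thermal runaway in output stage — fails on output clipping, quiescent current high, no output, supply rail steady (predicts quiescent current low, not quiescent current high)
(D) ESD-damaged op-amp — output clipping match; quiescent current high match; no output match; supply rail steady match; oscillation miss
(E) reversed diode — fails on output clipping, quiescent current high, no output, supply rail steady (predicts quiescent current low, not quiescent current high; predicts supply rail sagging, not supply rail steady)
Every candidate fails on at least one observation.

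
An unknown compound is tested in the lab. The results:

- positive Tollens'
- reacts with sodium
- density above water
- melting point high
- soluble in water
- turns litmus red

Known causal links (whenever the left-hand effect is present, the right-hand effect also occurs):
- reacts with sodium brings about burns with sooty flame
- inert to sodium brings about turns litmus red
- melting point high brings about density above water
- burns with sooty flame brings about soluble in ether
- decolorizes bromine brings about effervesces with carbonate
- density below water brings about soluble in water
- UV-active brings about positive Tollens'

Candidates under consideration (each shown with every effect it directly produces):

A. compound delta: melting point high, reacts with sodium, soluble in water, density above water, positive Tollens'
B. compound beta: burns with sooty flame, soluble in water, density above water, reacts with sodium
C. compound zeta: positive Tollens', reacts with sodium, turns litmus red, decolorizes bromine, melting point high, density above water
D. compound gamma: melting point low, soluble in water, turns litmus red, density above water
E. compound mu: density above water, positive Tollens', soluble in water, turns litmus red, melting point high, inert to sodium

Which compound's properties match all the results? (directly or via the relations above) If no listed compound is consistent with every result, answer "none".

For each candidate, compare predicted effects to what was observed:
(A) compound delta — positive Tollens' yes; reacts with sodium yes; density above water yes; melting point high yes; soluble in water yes; turns litmus red NO
(B) compound beta — positive Tollens' NO; reacts with sodium yes; density above water yes; melting point high NO; soluble in water yes; turns litmus red NO
(C) compound zeta — does not account for soluble in water
(D) compound gamma — positive Tollens' NO; reacts with sodium NO; density above water yes; melting point high NO; soluble in water yes; turns litmus red yes
(E) compound mu — positive Tollens' yes; reacts with sodium NO; density above water yes; melting point high yes; soluble in water yes; turns litmus red yes
None of the listed candidates fits everything.

none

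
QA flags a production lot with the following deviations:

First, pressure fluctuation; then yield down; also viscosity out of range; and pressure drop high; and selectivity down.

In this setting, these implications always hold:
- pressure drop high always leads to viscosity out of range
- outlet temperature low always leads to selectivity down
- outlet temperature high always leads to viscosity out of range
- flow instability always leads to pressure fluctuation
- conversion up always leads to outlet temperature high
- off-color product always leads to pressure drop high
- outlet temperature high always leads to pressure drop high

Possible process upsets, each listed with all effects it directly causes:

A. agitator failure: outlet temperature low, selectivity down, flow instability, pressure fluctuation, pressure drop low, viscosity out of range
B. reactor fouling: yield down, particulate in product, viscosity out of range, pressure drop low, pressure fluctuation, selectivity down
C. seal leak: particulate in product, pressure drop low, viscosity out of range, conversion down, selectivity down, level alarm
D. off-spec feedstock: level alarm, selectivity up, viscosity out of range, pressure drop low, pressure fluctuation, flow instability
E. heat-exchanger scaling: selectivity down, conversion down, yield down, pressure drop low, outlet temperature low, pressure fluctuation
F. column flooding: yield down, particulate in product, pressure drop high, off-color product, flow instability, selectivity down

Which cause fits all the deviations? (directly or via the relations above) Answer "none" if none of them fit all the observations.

F

Testing each hypothesis:
(A) agitator failure — pressure fluctuation yes; yield down NO; viscosity out of range yes; pressure drop high NO; selectivity down yes
(B) reactor fouling — fails on pressure drop high (predicts pressure drop low, not pressure drop high)
(C) seal leak — pressure fluctuation NO; yield down NO; viscosity out of range yes; pressure drop high NO; selectivity down yes
(D) off-spec feedstock — fails on yield down, pressure drop high, selectivity down (predicts pressure drop low, not pressure drop high; predicts selectivity up, not selectivity down)
(E) heat-exchanger scaling — pressure fluctuation yes; yield down yes; viscosity out of range NO; pressure drop high NO; selectivity down yes
(F) column flooding — pressure fluctuation yes (through flow instability → pressure fluctuation); yield down yes; viscosity out of range yes (through pressure drop high → viscosity out of range); pressure drop high yes; selectivity down yes
(F) is the only candidate with no mismatches.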